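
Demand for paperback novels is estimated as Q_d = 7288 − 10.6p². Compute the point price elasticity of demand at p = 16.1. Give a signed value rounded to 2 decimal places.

-1.21

dQ_d/dp = −2·10.6·p = -341.32. At p = 16.1, Q_d = 4540.374.
Ed = (dQ_d/dp)·(p/Q_d) = (-341.32) × (16.1/4540.374) = -1.2103…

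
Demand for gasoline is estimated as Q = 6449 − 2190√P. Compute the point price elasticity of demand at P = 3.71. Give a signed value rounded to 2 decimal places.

dQ/dP = −2190/(2√P) = -568.496. At P = 3.71, Q = 2230.76.
Ed = (dQ/dP)·(P/Q) = (-568.496) × (3.71/2230.76) = -0.9454…

-0.95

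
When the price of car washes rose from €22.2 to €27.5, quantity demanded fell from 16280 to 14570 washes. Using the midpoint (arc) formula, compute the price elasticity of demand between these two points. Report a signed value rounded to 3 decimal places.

-0.520

%ΔQ = (14570 − 16280) / [(16280 + 14570)/2] = -1710/15425 = -0.110858…
%ΔP = (27.5 − 22.2) / [(22.2 + 27.5)/2] = 5.3/24.85 = 0.213279…
Arc Ed = %ΔQ / %ΔP = (-1710/15425) / (5.3/24.85) = -0.51978…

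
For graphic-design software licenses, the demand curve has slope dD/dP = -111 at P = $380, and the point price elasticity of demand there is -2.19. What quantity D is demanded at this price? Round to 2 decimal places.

19260.27

Ed = (dD/dP)·(P/D) ⇒ D = (dD/dP)·P/Ed = (-111)·380/(-2.19) = 19260.2739…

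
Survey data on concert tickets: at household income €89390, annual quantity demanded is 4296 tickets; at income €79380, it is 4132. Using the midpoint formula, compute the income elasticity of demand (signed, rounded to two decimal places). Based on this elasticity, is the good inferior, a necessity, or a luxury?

%ΔQ = (4132 − 4296)/[( 4296 + 4132)/2] = -164/4214 = -0.038917…
%ΔIncome = (79380 − 89390)/[( 89390 + 79380)/2] = -10010/84385 = -0.118622…
E_income = (-164/4214) / (-10010/84385) = 0.3280…
0 < E_income < 1 ⇒ normal good, necessity.

0.33; necessity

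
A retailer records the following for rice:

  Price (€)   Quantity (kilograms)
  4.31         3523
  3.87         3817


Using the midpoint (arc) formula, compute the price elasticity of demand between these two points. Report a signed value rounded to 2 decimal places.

%ΔQ = (3817 − 3523) / [(3523 + 3817)/2] = 294/3670 = 0.080108…
%ΔP = (3.87 − 4.31) / [(4.31 + 3.87)/2] = -0.44/4.09 = -0.107579…
Arc Ed = %ΔQ / %ΔP = (294/3670) / (-0.44/4.09) = -0.7446…

-0.74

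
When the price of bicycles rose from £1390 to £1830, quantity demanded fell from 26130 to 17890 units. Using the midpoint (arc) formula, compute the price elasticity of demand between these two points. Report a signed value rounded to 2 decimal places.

-1.37

%ΔQ = (17890 − 26130) / [(26130 + 17890)/2] = -8240/22010 = -0.374375…
%ΔP = (1830 − 1390) / [(1390 + 1830)/2] = 440/1610 = 0.273291…
Arc Ed = %ΔQ / %ΔP = (-8240/22010) / (440/1610) = -1.3698…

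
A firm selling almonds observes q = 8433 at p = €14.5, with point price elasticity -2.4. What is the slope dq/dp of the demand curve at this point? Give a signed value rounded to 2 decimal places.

Ed = (dq/dp)·(p/q) ⇒ dq/dp = Ed·q/p = (-2.4)·8433/14.5 = -1395.8068…

-1395.81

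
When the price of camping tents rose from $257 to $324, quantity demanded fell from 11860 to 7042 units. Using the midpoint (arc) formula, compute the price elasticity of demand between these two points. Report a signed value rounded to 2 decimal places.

%ΔQ = (7042 − 11860) / [(11860 + 7042)/2] = -4818/9451 = -0.509787…
%ΔP = (324 − 257) / [(257 + 324)/2] = 67/290.5 = 0.230636…
Arc Ed = %ΔQ / %ΔP = (-4818/9451) / (67/290.5) = -2.2103…

-2.21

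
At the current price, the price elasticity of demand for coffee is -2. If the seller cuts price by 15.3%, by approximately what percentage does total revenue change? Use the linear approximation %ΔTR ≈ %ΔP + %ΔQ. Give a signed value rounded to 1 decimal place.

+15.3%

%ΔQ ≈ Ed × %ΔP = (-2) × (-15.3%) = +30.6000%
%ΔTR ≈ %ΔP + %ΔQ = (-15.3%) + (+30.6000%) = +15.3000%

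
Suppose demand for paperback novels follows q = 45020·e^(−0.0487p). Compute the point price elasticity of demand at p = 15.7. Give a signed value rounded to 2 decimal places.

-0.76

dq/dp = −0.0487·q = -1020.65. At p = 15.7, q = 20957.9.
Ed = (dq/dp)·(p/q) = (-1020.65) × (15.7/20957.9) = -0.7645…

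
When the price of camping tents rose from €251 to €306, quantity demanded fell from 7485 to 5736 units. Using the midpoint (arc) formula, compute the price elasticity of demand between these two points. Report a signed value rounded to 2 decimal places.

%ΔQ = (5736 − 7485) / [(7485 + 5736)/2] = -1749/6610.5 = -0.264579…
%ΔP = (306 − 251) / [(251 + 306)/2] = 55/278.5 = 0.197486…
Arc Ed = %ΔQ / %ΔP = (-1749/6610.5) / (55/278.5) = -1.3397…

-1.34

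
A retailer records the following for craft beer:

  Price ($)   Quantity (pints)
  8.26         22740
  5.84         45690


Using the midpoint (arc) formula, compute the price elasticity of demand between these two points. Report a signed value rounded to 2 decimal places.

-1.95

%ΔQ = (45690 − 22740) / [(22740 + 45690)/2] = 22950/34215 = 0.670758…
%ΔP = (5.84 − 8.26) / [(8.26 + 5.84)/2] = -2.42/7.05 = -0.343262…
Arc Ed = %ΔQ / %ΔP = (22950/34215) / (-2.42/7.05) = -1.9540…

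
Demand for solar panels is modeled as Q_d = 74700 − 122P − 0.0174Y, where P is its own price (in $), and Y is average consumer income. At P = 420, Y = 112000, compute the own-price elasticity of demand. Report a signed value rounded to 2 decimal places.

At the given values, Q_d = 74700 − 122(420) − 0.0174(112000) = 21511.2.
∂Q_d/∂P = −122.
E = (-122) × (420/21511.2) = -2.3820…

-2.38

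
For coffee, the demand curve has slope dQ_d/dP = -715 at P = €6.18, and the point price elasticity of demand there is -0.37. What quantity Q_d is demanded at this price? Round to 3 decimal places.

11942.432

Ed = (dQ_d/dP)·(P/Q_d) ⇒ Q_d = (dQ_d/dP)·P/Ed = (-715)·6.18/(-0.37) = 11942.43243…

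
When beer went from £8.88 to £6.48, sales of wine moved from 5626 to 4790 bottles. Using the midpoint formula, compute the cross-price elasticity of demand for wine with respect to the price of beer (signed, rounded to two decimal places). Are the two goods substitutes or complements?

%ΔQ_{wine} = (4790 − 5626)/avg = -836/5208 = -0.160522…
%ΔP_{beer} = (6.48 − 8.88)/avg = -2.4/7.68 = -0.3125
E_cross = (-836/5208) / (-2.4/7.68) = 0.5136…
E_cross > 0 ⇒ the goods are substitutes.

0.51; substitutes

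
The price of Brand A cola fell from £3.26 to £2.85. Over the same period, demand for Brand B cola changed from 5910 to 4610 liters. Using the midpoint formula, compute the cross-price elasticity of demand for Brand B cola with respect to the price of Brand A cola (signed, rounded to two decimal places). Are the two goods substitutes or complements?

%ΔQ_{Brand B cola} = (4610 − 5910)/avg = -1300/5260 = -0.247148…
%ΔP_{Brand A cola} = (2.85 − 3.26)/avg = -0.41/3.055 = -0.134206…
E_cross = (-1300/5260) / (-0.41/3.055) = 1.8415…
E_cross > 0 ⇒ the goods are substitutes.

1.84; substitutes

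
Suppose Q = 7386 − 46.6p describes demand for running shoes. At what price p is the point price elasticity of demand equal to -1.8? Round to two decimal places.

101.89

Ed = −46.6p/(7386 − 46.6p). Set this equal to -1.8:
46.6p = 1.8·(7386 − 46.6p) ⇒ 46.6p(1 + 1.8) = 1.8·7386
p = 1.8·7386 / (46.6·2.8) = 101.8914…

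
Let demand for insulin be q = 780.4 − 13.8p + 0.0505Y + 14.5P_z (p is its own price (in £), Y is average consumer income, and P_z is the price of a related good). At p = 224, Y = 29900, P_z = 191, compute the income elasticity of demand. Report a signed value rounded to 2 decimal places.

0.77

At the given values, q = 780.4 − 13.8(224) + 0.0505(29900) + 14.5(191) = 1968.65.
∂q/∂Y = 0.0505.
E = (0.0505) × (29900/1968.65) = 0.7669…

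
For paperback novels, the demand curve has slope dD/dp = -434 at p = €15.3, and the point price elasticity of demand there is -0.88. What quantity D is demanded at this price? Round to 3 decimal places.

7545.682

Ed = (dD/dp)·(p/D) ⇒ D = (dD/dp)·p/Ed = (-434)·15.3/(-0.88) = 7545.68181…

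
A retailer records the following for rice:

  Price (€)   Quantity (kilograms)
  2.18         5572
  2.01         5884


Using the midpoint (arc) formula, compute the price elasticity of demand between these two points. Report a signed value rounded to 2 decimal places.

%ΔQ = (5884 − 5572) / [(5572 + 5884)/2] = 312/5728 = 0.054469…
%ΔP = (2.01 − 2.18) / [(2.18 + 2.01)/2] = -0.17/2.095 = -0.081145…
Arc Ed = %ΔQ / %ΔP = (312/5728) / (-0.17/2.095) = -0.6712…

-0.67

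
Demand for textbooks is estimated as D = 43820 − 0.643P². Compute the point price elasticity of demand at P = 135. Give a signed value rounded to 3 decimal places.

dD/dP = −2·0.643·P = -173.61. At P = 135, D = 32101.325.
Ed = (dD/dP)·(P/D) = (-173.61) × (135/32101.325) = -0.73010…

-0.730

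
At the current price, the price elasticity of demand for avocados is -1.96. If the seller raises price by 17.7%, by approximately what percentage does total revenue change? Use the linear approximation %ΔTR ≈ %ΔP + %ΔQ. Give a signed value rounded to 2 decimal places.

%ΔQ ≈ Ed × %ΔP = (-1.96) × (+17.7%) = -34.6920%
%ΔTR ≈ %ΔP + %ΔQ = (+17.7%) + (-34.6920%) = -16.9920%

-16.99%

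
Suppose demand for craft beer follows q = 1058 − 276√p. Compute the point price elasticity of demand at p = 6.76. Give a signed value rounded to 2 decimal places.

dq/dp = −276/(2√p) = -53.0769. At p = 6.76, q = 340.4.
Ed = (dq/dp)·(p/q) = (-53.0769) × (6.76/340.4) = -1.0540…

-1.05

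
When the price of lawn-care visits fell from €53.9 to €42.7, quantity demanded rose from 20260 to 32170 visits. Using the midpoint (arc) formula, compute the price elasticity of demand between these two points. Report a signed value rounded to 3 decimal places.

-1.959

%ΔQ = (32170 − 20260) / [(20260 + 32170)/2] = 11910/26215 = 0.454320…
%ΔP = (42.7 − 53.9) / [(53.9 + 42.7)/2] = -11.2/48.3 = -0.231884…
Arc Ed = %ΔQ / %ΔP = (11910/26215) / (-11.2/48.3) = -1.95925…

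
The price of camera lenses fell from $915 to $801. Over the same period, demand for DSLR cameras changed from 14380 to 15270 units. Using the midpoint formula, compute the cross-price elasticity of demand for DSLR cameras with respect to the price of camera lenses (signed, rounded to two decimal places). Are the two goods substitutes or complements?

-0.45; complements

%ΔQ_{DSLR cameras} = (15270 − 14380)/avg = 890/14825 = 0.060033…
%ΔP_{camera lenses} = (801 − 915)/avg = -114/858 = -0.132867…
E_cross = (890/14825) / (-114/858) = -0.4518…
E_cross < 0 ⇒ the goods are complements.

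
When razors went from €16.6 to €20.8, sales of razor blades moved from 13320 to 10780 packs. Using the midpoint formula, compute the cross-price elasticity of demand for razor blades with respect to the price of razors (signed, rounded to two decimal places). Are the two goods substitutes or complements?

%ΔQ_{razor blades} = (10780 − 13320)/avg = -2540/12050 = -0.210788…
%ΔP_{razors} = (20.8 − 16.6)/avg = 4.2/18.7 = 0.224598…
E_cross = (-2540/12050) / (4.2/18.7) = -0.9385…
E_cross < 0 ⇒ the goods are complements.

-0.94; complements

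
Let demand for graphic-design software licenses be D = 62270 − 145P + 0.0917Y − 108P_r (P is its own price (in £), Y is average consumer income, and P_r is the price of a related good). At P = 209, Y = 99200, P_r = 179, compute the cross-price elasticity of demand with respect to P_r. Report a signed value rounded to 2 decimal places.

At the given values, D = 62270 − 145(209) + 0.0917(99200) − 108(179) = 21729.64.
∂D/∂P_r = -108.
E = (-108) × (179/21729.64) = -0.8896…

-0.89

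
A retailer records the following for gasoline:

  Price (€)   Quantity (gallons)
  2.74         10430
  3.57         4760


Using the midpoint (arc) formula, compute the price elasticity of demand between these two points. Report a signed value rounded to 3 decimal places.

-2.838

%ΔQ = (4760 − 10430) / [(10430 + 4760)/2] = -5670/7595 = -0.746543…
%ΔP = (3.57 − 2.74) / [(2.74 + 3.57)/2] = 0.83/3.155 = 0.263074…
Arc Ed = %ΔQ / %ΔP = (-5670/7595) / (0.83/3.155) = -2.83776…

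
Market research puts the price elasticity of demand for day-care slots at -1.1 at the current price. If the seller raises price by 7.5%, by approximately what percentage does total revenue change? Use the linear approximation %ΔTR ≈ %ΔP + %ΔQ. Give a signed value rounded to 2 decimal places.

-0.75%

%ΔQ ≈ Ed × %ΔP = (-1.1) × (+7.5%) = -8.2500%
%ΔTR ≈ %ΔP + %ΔQ = (+7.5%) + (-8.2500%) = -0.7500%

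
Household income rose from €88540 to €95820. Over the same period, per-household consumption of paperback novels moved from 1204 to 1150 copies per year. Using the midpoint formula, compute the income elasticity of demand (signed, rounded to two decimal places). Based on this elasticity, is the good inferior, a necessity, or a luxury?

-0.58; inferior

%ΔQ = (1150 − 1204)/[( 1204 + 1150)/2] = -54/1177 = -0.045879…
%ΔIncome = (95820 − 88540)/[( 88540 + 95820)/2] = 7280/92180 = 0.078975…
E_income = (-54/1177) / (7280/92180) = -0.5809…
E_income < 0 ⇒ inferior good.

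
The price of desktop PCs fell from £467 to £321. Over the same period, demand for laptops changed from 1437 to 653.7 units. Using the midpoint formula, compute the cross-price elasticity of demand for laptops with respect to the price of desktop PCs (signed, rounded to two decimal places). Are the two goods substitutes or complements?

2.02; substitutes

%ΔQ_{laptops} = (653.7 − 1437)/avg = -783.3/1045.35 = -0.749318…
%ΔP_{desktop PCs} = (321 − 467)/avg = -146/394 = -0.370558…
E_cross = (-783.3/1045.35) / (-146/394) = 2.0221…
E_cross > 0 ⇒ the goods are substitutes.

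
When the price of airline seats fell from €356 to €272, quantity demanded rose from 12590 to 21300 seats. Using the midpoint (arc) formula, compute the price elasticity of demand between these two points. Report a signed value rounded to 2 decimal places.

-1.92

%ΔQ = (21300 − 12590) / [(12590 + 21300)/2] = 8710/16945 = 0.514015…
%ΔP = (272 − 356) / [(356 + 272)/2] = -84/314 = -0.267515…
Arc Ed = %ΔQ / %ΔP = (8710/16945) / (-84/314) = -1.9214…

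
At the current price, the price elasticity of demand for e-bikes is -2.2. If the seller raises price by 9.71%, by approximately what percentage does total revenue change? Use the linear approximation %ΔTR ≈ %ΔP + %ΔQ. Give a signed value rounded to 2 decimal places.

%ΔQ ≈ Ed × %ΔP = (-2.2) × (+9.71%) = -21.3620%
%ΔTR ≈ %ΔP + %ΔQ = (+9.71%) + (-21.3620%) = -11.6520%

-11.65%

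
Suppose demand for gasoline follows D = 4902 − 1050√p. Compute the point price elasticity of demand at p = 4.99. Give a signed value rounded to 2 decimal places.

dD/dp = −1050/(2√p) = -235.022. At p = 4.99, D = 2556.48.
Ed = (dD/dp)·(p/D) = (-235.022) × (4.99/2556.48) = -0.4587…

-0.46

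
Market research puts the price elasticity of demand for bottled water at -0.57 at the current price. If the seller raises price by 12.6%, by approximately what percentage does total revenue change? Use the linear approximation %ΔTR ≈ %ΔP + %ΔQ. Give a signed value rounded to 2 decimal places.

+5.42%

%ΔQ ≈ Ed × %ΔP = (-0.57) × (+12.6%) = -7.1820%
%ΔTR ≈ %ΔP + %ΔQ = (+12.6%) + (-7.1820%) = +5.4180%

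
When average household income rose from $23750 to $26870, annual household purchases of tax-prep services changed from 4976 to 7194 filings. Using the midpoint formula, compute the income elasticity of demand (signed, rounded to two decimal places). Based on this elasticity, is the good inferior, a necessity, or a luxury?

2.96; luxury

%ΔQ = (7194 − 4976)/[( 4976 + 7194)/2] = 2218/6085 = 0.364502…
%ΔIncome = (26870 − 23750)/[( 23750 + 26870)/2] = 3120/25310 = 0.123271…
E_income = (2218/6085) / (3120/25310) = 2.9569…
E_income > 1 ⇒ normal good, luxury.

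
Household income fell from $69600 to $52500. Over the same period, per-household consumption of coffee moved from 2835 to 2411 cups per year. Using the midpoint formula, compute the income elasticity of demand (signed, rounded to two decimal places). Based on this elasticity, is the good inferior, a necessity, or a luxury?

0.58; necessity

%ΔQ = (2411 − 2835)/[( 2835 + 2411)/2] = -424/2623 = -0.161646…
%ΔIncome = (52500 − 69600)/[( 69600 + 52500)/2] = -17100/61050 = -0.280098…
E_income = (-424/2623) / (-17100/61050) = 0.5771…
0 < E_income < 1 ⇒ normal good, necessity.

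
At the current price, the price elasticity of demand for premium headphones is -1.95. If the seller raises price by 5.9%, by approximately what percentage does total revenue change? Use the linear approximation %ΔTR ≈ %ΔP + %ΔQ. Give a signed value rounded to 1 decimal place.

%ΔQ ≈ Ed × %ΔP = (-1.95) × (+5.9%) = -11.5050%
%ΔTR ≈ %ΔP + %ΔQ = (+5.9%) + (-11.5050%) = -5.6050%

-5.6%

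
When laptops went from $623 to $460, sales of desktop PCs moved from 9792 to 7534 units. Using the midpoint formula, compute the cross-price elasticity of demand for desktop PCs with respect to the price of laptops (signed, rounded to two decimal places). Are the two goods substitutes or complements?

0.87; substitutes

%ΔQ_{desktop PCs} = (7534 − 9792)/avg = -2258/8663 = -0.260648…
%ΔP_{laptops} = (460 − 623)/avg = -163/541.5 = -0.301015…
E_cross = (-2258/8663) / (-163/541.5) = 0.8658…
E_cross > 0 ⇒ the goods are substitutes.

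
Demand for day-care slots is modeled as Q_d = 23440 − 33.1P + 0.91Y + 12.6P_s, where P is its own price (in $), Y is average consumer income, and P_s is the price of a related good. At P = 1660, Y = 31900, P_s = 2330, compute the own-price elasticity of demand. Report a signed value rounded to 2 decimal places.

-2.04

At the given values, Q_d = 23440 − 33.1(1660) + 0.91(31900) + 12.6(2330) = 26881.
∂Q_d/∂P = −33.1.
E = (-33.1) × (1660/26881) = -2.0440…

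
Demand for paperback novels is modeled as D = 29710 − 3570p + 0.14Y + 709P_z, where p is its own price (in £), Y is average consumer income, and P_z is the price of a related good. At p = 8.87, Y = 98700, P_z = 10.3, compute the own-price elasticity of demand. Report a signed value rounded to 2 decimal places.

-1.65

At the given values, D = 29710 − 3570(8.87) + 0.14(98700) + 709(10.3) = 19164.8.
∂D/∂p = −3570.
E = (-3570) × (8.87/19164.8) = -1.6522…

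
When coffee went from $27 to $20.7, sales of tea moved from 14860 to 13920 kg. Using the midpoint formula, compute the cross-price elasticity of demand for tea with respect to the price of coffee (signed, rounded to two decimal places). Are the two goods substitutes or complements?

%ΔQ_{tea} = (13920 − 14860)/avg = -940/14390 = -0.065323…
%ΔP_{coffee} = (20.7 − 27)/avg = -6.3/23.85 = -0.264150…
E_cross = (-940/14390) / (-6.3/23.85) = 0.2472…
E_cross > 0 ⇒ the goods are substitutes.

0.25; substitutes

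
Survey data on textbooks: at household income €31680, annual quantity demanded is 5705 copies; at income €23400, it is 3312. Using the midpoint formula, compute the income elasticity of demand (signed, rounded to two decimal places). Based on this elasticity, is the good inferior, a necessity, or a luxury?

%ΔQ = (3312 − 5705)/[( 5705 + 3312)/2] = -2393/4508.5 = -0.530775…
%ΔIncome = (23400 − 31680)/[( 31680 + 23400)/2] = -8280/27540 = -0.300653…
E_income = (-2393/4508.5) / (-8280/27540) = 1.7654…
E_income > 1 ⇒ normal good, luxury.

1.77; luxury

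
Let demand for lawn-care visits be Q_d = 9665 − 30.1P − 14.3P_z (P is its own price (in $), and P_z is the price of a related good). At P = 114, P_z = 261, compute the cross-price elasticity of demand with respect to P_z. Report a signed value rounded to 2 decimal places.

At the given values, Q_d = 9665 − 30.1(114) − 14.3(261) = 2501.3.
∂Q_d/∂P_z = -14.3.
E = (-14.3) × (261/2501.3) = -1.4921…

-1.49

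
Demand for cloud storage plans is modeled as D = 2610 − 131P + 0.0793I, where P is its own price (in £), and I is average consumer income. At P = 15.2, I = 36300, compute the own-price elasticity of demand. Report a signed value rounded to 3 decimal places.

At the given values, D = 2610 − 131(15.2) + 0.0793(36300) = 3497.39.
∂D/∂P = −131.
E = (-131) × (15.2/3497.39) = -0.56933…

-0.569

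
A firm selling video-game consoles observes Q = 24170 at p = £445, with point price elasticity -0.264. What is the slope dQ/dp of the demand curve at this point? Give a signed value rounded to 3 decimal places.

-14.339

Ed = (dQ/dp)·(p/Q) ⇒ dQ/dp = Ed·Q/p = (-0.264)·24170/445 = -14.33905…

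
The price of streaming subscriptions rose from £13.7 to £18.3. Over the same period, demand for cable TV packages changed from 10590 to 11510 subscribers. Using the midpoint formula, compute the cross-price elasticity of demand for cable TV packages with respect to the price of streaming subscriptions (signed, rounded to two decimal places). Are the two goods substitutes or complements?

%ΔQ_{cable TV packages} = (11510 − 10590)/avg = 920/11050 = 0.083257…
%ΔP_{streaming subscriptions} = (18.3 − 13.7)/avg = 4.6/16 = 0.2875
E_cross = (920/11050) / (4.6/16) = 0.2895…
E_cross > 0 ⇒ the goods are substitutes.

0.29; substitutes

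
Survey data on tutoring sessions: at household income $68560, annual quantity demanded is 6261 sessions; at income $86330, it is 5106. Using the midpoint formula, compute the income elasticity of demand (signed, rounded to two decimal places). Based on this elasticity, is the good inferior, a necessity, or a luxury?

%ΔQ = (5106 − 6261)/[( 6261 + 5106)/2] = -1155/5683.5 = -0.203219…
%ΔIncome = (86330 − 68560)/[( 68560 + 86330)/2] = 17770/77445 = 0.229453…
E_income = (-1155/5683.5) / (17770/77445) = -0.8856…
E_income < 0 ⇒ inferior good.

-0.89; inferior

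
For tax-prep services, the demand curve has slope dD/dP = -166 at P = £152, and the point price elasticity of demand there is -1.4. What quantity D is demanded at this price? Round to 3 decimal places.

18022.857

Ed = (dD/dP)·(P/D) ⇒ D = (dD/dP)·P/Ed = (-166)·152/(-1.4) = 18022.85714…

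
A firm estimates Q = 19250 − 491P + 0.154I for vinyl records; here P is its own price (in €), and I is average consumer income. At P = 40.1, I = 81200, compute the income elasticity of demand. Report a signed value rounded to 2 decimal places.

1.04

At the given values, Q = 19250 − 491(40.1) + 0.154(81200) = 12065.7.
∂Q/∂I = 0.154.
E = (0.154) × (81200/12065.7) = 1.0363…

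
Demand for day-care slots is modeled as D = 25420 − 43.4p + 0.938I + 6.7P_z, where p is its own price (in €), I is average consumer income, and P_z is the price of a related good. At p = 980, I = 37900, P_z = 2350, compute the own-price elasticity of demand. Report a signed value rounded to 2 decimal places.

-1.24

At the given values, D = 25420 − 43.4(980) + 0.938(37900) + 6.7(2350) = 34183.2.
∂D/∂p = −43.4.
E = (-43.4) × (980/34183.2) = -1.2442…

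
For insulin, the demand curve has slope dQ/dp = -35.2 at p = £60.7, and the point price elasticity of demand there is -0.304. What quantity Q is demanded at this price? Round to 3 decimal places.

7028.421

Ed = (dQ/dp)·(p/Q) ⇒ Q = (dQ/dp)·p/Ed = (-35.2)·60.7/(-0.304) = 7028.42105…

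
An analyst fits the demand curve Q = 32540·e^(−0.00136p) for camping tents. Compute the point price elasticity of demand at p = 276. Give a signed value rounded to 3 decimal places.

dQ/dp = −0.00136·Q = -30.4046. At p = 276, Q = 22356.3.
Ed = (dQ/dp)·(p/Q) = (-30.4046) × (276/22356.3) = -0.37536

-0.375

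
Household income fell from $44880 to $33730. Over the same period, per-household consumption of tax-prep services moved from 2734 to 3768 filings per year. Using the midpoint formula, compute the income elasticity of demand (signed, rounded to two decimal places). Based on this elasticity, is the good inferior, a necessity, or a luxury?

%ΔQ = (3768 − 2734)/[( 2734 + 3768)/2] = 1034/3251 = 0.318055…
%ΔIncome = (33730 − 44880)/[( 44880 + 33730)/2] = -11150/39305 = -0.283678…
E_income = (1034/3251) / (-11150/39305) = -1.1211…
E_income < 0 ⇒ inferior good.

-1.12; inferior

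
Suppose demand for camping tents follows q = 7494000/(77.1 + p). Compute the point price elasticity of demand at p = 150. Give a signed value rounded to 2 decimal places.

dq/dp = −7494000/(77.1 + p)² = -145.305. At p = 150, q = 32998.7.
Ed = (dq/dp)·(p/q) = (-145.305) × (150/32998.7) = -0.6605…

-0.66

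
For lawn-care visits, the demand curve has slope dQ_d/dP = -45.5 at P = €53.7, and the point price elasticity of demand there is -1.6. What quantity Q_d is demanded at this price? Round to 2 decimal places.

1527.09

Ed = (dQ_d/dP)·(P/Q_d) ⇒ Q_d = (dQ_d/dP)·P/Ed = (-45.5)·53.7/(-1.6) = 1527.0937…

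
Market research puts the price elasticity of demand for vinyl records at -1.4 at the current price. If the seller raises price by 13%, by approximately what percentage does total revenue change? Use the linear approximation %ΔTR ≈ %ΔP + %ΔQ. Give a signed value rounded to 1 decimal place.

%ΔQ ≈ Ed × %ΔP = (-1.4) × (+13%) = -18.2000%
%ΔTR ≈ %ΔP + %ΔQ = (+13%) + (-18.2000%) = -5.2000%

-5.2%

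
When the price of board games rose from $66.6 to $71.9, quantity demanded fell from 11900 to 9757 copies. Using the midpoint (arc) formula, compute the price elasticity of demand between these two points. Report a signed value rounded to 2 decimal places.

-2.59

%ΔQ = (9757 − 11900) / [(11900 + 9757)/2] = -2143/10828.5 = -0.197903…
%ΔP = (71.9 − 66.6) / [(66.6 + 71.9)/2] = 5.3/69.25 = 0.076534…
Arc Ed = %ΔQ / %ΔP = (-2143/10828.5) / (5.3/69.25) = -2.5858…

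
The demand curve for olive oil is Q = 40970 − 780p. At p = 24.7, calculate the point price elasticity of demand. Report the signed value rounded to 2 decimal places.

dQ/dp = −780. At p = 24.7, Q = 40970 − 780(24.7) = 21704.
Ed = (dQ/dp)·(p/Q) = −780 × (24.7/21704) = -0.8876…

-0.89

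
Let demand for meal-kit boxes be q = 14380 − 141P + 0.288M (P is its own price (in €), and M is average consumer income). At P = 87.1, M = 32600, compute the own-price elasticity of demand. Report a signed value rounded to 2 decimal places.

-1.07

At the given values, q = 14380 − 141(87.1) + 0.288(32600) = 11487.7.
∂q/∂P = −141.
E = (-141) × (87.1/11487.7) = -1.0690…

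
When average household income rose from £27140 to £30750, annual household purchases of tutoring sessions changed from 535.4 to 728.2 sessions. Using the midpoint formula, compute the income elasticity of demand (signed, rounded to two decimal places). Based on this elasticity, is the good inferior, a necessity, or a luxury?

2.45; luxury

%ΔQ = (728.2 − 535.4)/[( 535.4 + 728.2)/2] = 192.8/631.8 = 0.305159…
%ΔIncome = (30750 − 27140)/[( 27140 + 30750)/2] = 3610/28945 = 0.124719…
E_income = (192.8/631.8) / (3610/28945) = 2.4467…
E_income > 1 ⇒ normal good, luxury.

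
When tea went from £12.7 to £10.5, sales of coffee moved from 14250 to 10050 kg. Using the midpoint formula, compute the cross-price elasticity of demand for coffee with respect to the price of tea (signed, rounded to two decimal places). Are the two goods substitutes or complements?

1.82; substitutes

%ΔQ_{coffee} = (10050 − 14250)/avg = -4200/12150 = -0.345679…
%ΔP_{tea} = (10.5 − 12.7)/avg = -2.2/11.6 = -0.189655…
E_cross = (-4200/12150) / (-2.2/11.6) = 1.8226…
E_cross > 0 ⇒ the goods are substitutes.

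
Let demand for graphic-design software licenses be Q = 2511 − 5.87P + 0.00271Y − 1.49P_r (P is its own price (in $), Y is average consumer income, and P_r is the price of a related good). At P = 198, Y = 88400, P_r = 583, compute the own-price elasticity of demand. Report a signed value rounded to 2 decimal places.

At the given values, Q = 2511 − 5.87(198) + 0.00271(88400) − 1.49(583) = 719.634.
∂Q/∂P = −5.87.
E = (-5.87) × (198/719.634) = -1.6150…

-1.62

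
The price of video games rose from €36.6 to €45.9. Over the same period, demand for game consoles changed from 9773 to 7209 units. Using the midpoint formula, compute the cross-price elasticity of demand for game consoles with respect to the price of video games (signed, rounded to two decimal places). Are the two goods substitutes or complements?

-1.34; complements

%ΔQ_{game consoles} = (7209 − 9773)/avg = -2564/8491 = -0.301966…
%ΔP_{video games} = (45.9 − 36.6)/avg = 9.3/41.25 = 0.225454…
E_cross = (-2564/8491) / (9.3/41.25) = -1.3393…
E_cross < 0 ⇒ the goods are complements.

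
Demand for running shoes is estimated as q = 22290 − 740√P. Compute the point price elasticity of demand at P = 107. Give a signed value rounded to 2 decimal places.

-0.26

dq/dP = −740/(2√P) = -35.7693. At P = 107, q = 14635.4.
Ed = (dq/dP)·(P/q) = (-35.7693) × (107/14635.4) = -0.2615…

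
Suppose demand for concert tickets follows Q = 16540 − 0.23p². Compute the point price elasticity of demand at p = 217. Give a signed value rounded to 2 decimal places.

-3.79

dQ/dp = −2·0.23·p = -99.82. At p = 217, Q = 5709.53.
Ed = (dQ/dp)·(p/Q) = (-99.82) × (217/5709.53) = -3.7938…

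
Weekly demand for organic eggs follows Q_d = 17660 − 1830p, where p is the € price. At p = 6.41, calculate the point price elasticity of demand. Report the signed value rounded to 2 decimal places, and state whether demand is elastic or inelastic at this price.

dQ_d/dp = −1830. At p = 6.41, Q_d = 17660 − 1830(6.41) = 5929.7.
Ed = (dQ_d/dp)·(p/Q_d) = −1830 × (6.41/5929.7) = -1.9782…
|Ed| = 1.98 > 1, so demand is elastic.

-1.98; elastic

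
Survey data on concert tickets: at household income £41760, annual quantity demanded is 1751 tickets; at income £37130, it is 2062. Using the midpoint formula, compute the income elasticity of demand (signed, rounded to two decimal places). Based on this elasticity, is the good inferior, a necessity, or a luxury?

%ΔQ = (2062 − 1751)/[( 1751 + 2062)/2] = 311/1906.5 = 0.163126…
%ΔIncome = (37130 − 41760)/[( 41760 + 37130)/2] = -4630/39445 = -0.117378…
E_income = (311/1906.5) / (-4630/39445) = -1.3897…
E_income < 0 ⇒ inferior good.

-1.39; inferior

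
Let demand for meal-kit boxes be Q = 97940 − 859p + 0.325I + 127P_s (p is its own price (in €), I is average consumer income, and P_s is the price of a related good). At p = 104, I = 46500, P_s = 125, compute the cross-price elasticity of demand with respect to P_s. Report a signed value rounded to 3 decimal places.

At the given values, Q = 97940 − 859(104) + 0.325(46500) + 127(125) = 39591.5.
∂Q/∂P_s = 127.
E = (127) × (125/39591.5) = 0.40096…

0.401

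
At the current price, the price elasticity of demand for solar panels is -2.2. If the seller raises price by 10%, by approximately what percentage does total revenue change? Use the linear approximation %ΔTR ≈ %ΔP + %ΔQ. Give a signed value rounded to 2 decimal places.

-12.00%

%ΔQ ≈ Ed × %ΔP = (-2.2) × (+10%) = -22.0000%
%ΔTR ≈ %ΔP + %ΔQ = (+10%) + (-22.0000%) = -12.0000%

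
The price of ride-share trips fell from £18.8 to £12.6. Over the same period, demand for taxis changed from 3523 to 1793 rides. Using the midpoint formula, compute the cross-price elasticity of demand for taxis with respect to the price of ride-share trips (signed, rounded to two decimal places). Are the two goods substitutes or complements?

%ΔQ_{taxis} = (1793 − 3523)/avg = -1730/2658 = -0.650865…
%ΔP_{ride-share trips} = (12.6 − 18.8)/avg = -6.2/15.7 = -0.394904…
E_cross = (-1730/2658) / (-6.2/15.7) = 1.6481…
E_cross > 0 ⇒ the goods are substitutes.

1.65; substitutes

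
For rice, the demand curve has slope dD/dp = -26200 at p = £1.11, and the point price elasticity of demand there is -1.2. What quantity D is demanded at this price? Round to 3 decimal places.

Ed = (dD/dp)·(p/D) ⇒ D = (dD/dp)·p/Ed = (-26200)·1.11/(-1.2) = 24235

24235.000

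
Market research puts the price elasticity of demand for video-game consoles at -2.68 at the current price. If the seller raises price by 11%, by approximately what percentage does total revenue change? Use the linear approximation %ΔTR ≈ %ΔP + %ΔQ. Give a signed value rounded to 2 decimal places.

-18.48%

%ΔQ ≈ Ed × %ΔP = (-2.68) × (+11%) = -29.4800%
%ΔTR ≈ %ΔP + %ΔQ = (+11%) + (-29.4800%) = -18.4800%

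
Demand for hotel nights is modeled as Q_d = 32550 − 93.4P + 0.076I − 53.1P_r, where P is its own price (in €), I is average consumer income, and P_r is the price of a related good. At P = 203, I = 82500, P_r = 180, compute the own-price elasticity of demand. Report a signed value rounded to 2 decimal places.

At the given values, Q_d = 32550 − 93.4(203) + 0.076(82500) − 53.1(180) = 10301.8.
∂Q_d/∂P = −93.4.
E = (-93.4) × (203/10301.8) = -1.8404…

-1.84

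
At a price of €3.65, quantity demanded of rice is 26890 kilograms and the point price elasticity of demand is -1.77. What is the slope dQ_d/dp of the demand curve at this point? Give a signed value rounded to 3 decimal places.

Ed = (dQ_d/dp)·(p/Q_d) ⇒ dQ_d/dp = Ed·Q_d/p = (-1.77)·26890/3.65 = -13039.80821…

-13039.808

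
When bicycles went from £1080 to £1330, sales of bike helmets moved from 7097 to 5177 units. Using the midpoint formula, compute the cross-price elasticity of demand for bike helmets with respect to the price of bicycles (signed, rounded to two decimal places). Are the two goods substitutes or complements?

%ΔQ_{bike helmets} = (5177 − 7097)/avg = -1920/6137 = -0.312856…
%ΔP_{bicycles} = (1330 − 1080)/avg = 250/1205 = 0.207468…
E_cross = (-1920/6137) / (250/1205) = -1.5079…
E_cross < 0 ⇒ the goods are complements.

-1.51; complements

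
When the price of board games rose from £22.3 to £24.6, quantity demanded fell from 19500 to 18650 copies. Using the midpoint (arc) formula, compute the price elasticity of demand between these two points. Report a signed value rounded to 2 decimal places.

-0.45

%ΔQ = (18650 − 19500) / [(19500 + 18650)/2] = -850/19075 = -0.044560…
%ΔP = (24.6 − 22.3) / [(22.3 + 24.6)/2] = 2.3/23.45 = 0.098081…
Arc Ed = %ΔQ / %ΔP = (-850/19075) / (2.3/23.45) = -0.4543…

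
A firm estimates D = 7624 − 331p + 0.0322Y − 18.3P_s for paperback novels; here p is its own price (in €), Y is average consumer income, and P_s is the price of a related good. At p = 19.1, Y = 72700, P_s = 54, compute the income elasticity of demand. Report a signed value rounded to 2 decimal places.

0.88

At the given values, D = 7624 − 331(19.1) + 0.0322(72700) − 18.3(54) = 2654.64.
∂D/∂Y = 0.0322.
E = (0.0322) × (72700/2654.64) = 0.8818…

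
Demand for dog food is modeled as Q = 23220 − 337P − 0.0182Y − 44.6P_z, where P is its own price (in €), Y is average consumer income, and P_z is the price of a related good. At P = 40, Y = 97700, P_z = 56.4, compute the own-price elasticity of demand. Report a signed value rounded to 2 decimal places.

At the given values, Q = 23220 − 337(40) − 0.0182(97700) − 44.6(56.4) = 5446.42.
∂Q/∂P = −337.
E = (-337) × (40/5446.42) = -2.4750…

-2.48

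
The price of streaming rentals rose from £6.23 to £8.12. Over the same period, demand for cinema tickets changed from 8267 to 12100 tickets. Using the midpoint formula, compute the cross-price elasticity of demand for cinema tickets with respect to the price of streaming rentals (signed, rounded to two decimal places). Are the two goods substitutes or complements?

%ΔQ_{cinema tickets} = (12100 − 8267)/avg = 3833/10183.5 = 0.376393…
%ΔP_{streaming rentals} = (8.12 − 6.23)/avg = 1.89/7.175 = 0.263414…
E_cross = (3833/10183.5) / (1.89/7.175) = 1.4289…
E_cross > 0 ⇒ the goods are substitutes.

1.43; substitutes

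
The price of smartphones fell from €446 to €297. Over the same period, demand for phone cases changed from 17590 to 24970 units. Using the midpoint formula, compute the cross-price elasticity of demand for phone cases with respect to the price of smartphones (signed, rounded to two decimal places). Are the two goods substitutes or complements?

%ΔQ_{phone cases} = (24970 − 17590)/avg = 7380/21280 = 0.346804…
%ΔP_{smartphones} = (297 − 446)/avg = -149/371.5 = -0.401076…
E_cross = (7380/21280) / (-149/371.5) = -0.8646…
E_cross < 0 ⇒ the goods are complements.

-0.86; complements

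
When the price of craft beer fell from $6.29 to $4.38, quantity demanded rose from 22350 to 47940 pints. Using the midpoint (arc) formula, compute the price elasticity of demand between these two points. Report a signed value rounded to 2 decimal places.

-2.03

%ΔQ = (47940 − 22350) / [(22350 + 47940)/2] = 25590/35145 = 0.728126…
%ΔP = (4.38 − 6.29) / [(6.29 + 4.38)/2] = -1.91/5.335 = -0.358013…
Arc Ed = %ΔQ / %ΔP = (25590/35145) / (-1.91/5.335) = -2.0337…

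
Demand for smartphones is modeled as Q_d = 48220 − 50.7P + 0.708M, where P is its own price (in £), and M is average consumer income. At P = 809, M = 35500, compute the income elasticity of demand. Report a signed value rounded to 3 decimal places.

0.777

At the given values, Q_d = 48220 − 50.7(809) + 0.708(35500) = 32337.7.
∂Q_d/∂M = 0.708.
E = (0.708) × (35500/32337.7) = 0.77723…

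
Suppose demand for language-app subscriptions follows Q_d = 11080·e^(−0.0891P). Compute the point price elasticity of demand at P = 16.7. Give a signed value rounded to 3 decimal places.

-1.488

dQ_d/dP = −0.0891·Q_d = -222.946. At P = 16.7, Q_d = 2502.2.
Ed = (dQ_d/dP)·(P/Q_d) = (-222.946) × (16.7/2502.2) = -1.48797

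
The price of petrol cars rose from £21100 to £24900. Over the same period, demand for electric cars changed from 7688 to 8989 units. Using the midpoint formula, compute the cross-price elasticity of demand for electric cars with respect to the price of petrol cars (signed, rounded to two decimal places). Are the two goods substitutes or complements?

0.94; substitutes

%ΔQ_{electric cars} = (8989 − 7688)/avg = 1301/8338.5 = 0.156023…
%ΔP_{petrol cars} = (24900 − 21100)/avg = 3800/23000 = 0.165217…
E_cross = (1301/8338.5) / (3800/23000) = 0.9443…
E_cross > 0 ⇒ the goods are substitutes.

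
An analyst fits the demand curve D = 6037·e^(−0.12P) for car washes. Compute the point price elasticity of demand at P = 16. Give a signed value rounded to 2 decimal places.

-1.92

dD/dP = −0.12·D = -106.208. At P = 16, D = 885.066.
Ed = (dD/dP)·(P/D) = (-106.208) × (16/885.066) = -1.92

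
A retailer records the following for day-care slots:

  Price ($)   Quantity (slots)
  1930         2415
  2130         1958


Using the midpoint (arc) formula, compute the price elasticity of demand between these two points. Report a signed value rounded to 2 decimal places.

-2.12

%ΔQ = (1958 − 2415) / [(2415 + 1958)/2] = -457/2186.5 = -0.209009…
%ΔP = (2130 − 1930) / [(1930 + 2130)/2] = 200/2030 = 0.098522…
Arc Ed = %ΔQ / %ΔP = (-457/2186.5) / (200/2030) = -2.1214…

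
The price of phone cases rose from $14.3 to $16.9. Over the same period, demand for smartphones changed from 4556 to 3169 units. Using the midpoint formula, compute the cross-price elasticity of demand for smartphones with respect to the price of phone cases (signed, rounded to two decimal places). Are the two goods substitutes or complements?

-2.15; complements

%ΔQ_{smartphones} = (3169 − 4556)/avg = -1387/3862.5 = -0.359093…
%ΔP_{phone cases} = (16.9 − 14.3)/avg = 2.6/15.6 = 0.166666…
E_cross = (-1387/3862.5) / (2.6/15.6) = -2.1545…
E_cross < 0 ⇒ the goods are complements.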